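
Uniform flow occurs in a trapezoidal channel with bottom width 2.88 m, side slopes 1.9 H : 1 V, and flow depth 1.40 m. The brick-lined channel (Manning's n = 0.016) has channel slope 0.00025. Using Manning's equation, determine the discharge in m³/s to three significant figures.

A = (b + z·y)·y = (2.88 + 1.9×1.40)×1.40 = 7.756 m²
P = b + 2y√(1+z²) = 2.88 + 2×1.40×√(1+1.9²) = 8.892 m
R = A/P = 7.756/8.892 = 0.8723 m
Q = (1/n)·A·R^(2/3)·S^(1/2) = (1/0.016) × 7.756 × 0.8723^(2/3) × 0.00025^(1/2) = 6.997 m³/s

7.00 m³/s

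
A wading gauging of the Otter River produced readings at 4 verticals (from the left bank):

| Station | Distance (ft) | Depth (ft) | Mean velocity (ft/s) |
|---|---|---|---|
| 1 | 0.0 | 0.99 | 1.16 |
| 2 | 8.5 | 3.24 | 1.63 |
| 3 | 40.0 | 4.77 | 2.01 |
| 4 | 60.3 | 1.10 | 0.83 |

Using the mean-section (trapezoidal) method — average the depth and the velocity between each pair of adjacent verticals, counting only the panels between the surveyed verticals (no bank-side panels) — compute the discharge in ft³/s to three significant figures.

Panel 1-2: Δb = 8.5 ft, d̄ = (0.99+3.24)/2 = 2.115, v̄ = (1.16+1.63)/2 = 1.395 → q = 8.5×2.115×1.395 = 25.08 ft³/s
Panel 2-3: Δb = 31.5 ft, d̄ = (3.24+4.77)/2 = 4.005, v̄ = (1.63+2.01)/2 = 1.82 → q = 31.5×4.005×1.82 = 229.6 ft³/s
Panel 3-4: Δb = 20.3 ft, d̄ = (4.77+1.10)/2 = 2.935, v̄ = (2.01+0.83)/2 = 1.42 → q = 20.3×2.935×1.42 = 84.60 ft³/s
Q = Σ q = 339.3 ft³/s

339 ft³/s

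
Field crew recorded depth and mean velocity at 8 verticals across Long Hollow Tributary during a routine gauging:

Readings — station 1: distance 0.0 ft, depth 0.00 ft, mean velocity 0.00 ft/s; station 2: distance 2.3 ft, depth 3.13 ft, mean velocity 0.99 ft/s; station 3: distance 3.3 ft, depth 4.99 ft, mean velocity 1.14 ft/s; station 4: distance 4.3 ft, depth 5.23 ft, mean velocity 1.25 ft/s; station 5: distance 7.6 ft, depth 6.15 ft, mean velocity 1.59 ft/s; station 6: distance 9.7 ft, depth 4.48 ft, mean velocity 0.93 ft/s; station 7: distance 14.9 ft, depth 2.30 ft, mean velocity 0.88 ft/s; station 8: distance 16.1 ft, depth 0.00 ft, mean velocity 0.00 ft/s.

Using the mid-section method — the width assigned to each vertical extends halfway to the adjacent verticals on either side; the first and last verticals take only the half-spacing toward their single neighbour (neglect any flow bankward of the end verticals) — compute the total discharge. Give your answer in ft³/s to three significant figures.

72.9 ft³/s

w_2 = (3.3 − 0.0)/2 = 1.65 ft; q_2 = 0.99 × 3.13 × 1.65 = 5.113 ft³/s
w_3 = (4.3 − 2.3)/2 = 1 ft; q_3 = 1.14 × 4.99 × 1 = 5.689 ft³/s
w_4 = (7.6 − 3.3)/2 = 2.15 ft; q_4 = 1.25 × 5.23 × 2.15 = 14.06 ft³/s
w_5 = (9.7 − 4.3)/2 = 2.7 ft; q_5 = 1.59 × 6.15 × 2.7 = 26.40 ft³/s
w_6 = (14.9 − 7.6)/2 = 3.65 ft; q_6 = 0.93 × 4.48 × 3.65 = 15.21 ft³/s
w_7 = (16.1 − 9.7)/2 = 3.2 ft; q_7 = 0.88 × 2.30 × 3.2 = 6.477 ft³/s
Stations 1, 8 contribute zero (depth or velocity is 0).
Q = Σ qᵢ = 72.94 ft³/s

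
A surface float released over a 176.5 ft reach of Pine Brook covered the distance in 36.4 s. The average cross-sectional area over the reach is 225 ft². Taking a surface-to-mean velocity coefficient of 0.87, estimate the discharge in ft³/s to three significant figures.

v_surface = L / t̄ = 176.5 / 36.4 = 4.849 ft/s
v_mean = 0.87 × 4.849 = 4.219 ft/s
Q = A × v_mean = 225 × 4.219 = 949.2 ft³/s

949 ft³/s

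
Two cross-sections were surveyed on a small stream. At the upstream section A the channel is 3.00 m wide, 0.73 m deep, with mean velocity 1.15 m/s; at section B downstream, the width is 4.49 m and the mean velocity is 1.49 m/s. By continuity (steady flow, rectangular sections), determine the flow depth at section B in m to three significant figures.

0.376 m

Q = A₁V₁ = (3.00×0.73) × 1.15 = 2.519 m³/s
d₂ = Q/(b₂ V₂) = 2.519/(4.49×1.49) = 0.3765 m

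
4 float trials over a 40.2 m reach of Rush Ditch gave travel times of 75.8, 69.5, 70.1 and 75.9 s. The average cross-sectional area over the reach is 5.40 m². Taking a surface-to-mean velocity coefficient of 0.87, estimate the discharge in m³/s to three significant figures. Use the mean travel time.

2.59 m³/s

t̄ = (75.8 + 69.5 + 70.1 + 75.9) / 4 = 72.825 s
v_surface = L / t̄ = 40.2 / 72.825 = 0.5520 m/s
v_mean = 0.87 × 0.5520 = 0.4802 m/s
Q = A × v_mean = 5.40 × 0.4802 = 2.593 m³/s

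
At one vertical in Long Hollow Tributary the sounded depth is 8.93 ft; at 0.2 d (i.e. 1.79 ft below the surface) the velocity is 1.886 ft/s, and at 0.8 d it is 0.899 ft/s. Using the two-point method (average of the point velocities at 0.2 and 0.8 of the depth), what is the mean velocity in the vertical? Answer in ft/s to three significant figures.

v̄ = (1.886 + 0.899) / 2 = 1.393 ft/s

1.39 ft/s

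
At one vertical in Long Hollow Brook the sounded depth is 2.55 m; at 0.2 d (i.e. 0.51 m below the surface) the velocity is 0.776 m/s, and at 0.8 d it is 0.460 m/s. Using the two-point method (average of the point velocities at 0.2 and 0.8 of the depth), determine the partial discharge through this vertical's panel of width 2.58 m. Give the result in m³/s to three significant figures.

4.07 m³/s

v̄ = (0.776 + 0.460) / 2 = 0.6180 m/s
q = v̄ × d × w = 0.6180 × 2.55 × 2.58 = 4.066 m³/s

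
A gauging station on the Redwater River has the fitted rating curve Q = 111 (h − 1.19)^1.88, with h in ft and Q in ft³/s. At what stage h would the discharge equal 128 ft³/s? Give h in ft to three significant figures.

2.27 ft

h − h₀ = (Q/C)^(1/b) = (128/111)^(1/1.88) = 1.079 ft
h = 1.19 + 1.079 = 2.269 ft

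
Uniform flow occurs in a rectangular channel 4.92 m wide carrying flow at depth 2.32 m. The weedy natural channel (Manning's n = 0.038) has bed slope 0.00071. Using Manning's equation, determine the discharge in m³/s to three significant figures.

9.01 m³/s

A = b·y = 4.92 × 2.32 = 11.41 m²
P = b + 2y = 4.92 + 2×2.32 = 9.560 m
R = A/P = 11.41/9.560 = 1.194 m
Q = (1/n)·A·R^(2/3)·S^(1/2) = (1/0.038) × 11.41 × 1.194^(2/3) × 0.00071^(1/2) = 9.008 m³/s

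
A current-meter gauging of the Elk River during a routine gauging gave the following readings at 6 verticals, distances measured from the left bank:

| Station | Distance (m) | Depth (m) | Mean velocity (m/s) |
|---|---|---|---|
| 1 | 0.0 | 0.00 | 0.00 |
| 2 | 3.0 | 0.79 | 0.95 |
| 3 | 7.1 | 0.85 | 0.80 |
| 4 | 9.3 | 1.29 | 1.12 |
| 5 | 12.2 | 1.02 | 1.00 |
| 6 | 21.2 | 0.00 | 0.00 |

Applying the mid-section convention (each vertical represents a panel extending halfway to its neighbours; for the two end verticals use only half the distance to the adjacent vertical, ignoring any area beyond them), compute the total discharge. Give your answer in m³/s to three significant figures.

14.6 m³/s

w_2 = (7.1 − 0.0)/2 = 3.55 m; q_2 = 0.95 × 0.79 × 3.55 = 2.664 m³/s
w_3 = (9.3 − 3.0)/2 = 3.15 m; q_3 = 0.80 × 0.85 × 3.15 = 2.142 m³/s
w_4 = (12.2 − 7.1)/2 = 2.55 m; q_4 = 1.12 × 1.29 × 2.55 = 3.684 m³/s
w_5 = (21.2 − 9.3)/2 = 5.95 m; q_5 = 1.00 × 1.02 × 5.95 = 6.069 m³/s
Stations 1, 6 contribute zero (depth or velocity is 0).
Q = Σ qᵢ = 14.56 m³/s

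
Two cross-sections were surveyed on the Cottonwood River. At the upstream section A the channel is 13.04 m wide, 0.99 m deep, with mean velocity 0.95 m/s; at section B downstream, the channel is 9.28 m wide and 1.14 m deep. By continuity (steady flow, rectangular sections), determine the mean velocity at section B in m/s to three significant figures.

1.16 m/s

Q = A₁V₁ = (13.04×0.99) × 0.95 = 12.26 m³/s
A₂ = 9.28 × 1.14 = 10.58 m²
V₂ = Q/A₂ = 12.26/10.58 = 1.159 m/s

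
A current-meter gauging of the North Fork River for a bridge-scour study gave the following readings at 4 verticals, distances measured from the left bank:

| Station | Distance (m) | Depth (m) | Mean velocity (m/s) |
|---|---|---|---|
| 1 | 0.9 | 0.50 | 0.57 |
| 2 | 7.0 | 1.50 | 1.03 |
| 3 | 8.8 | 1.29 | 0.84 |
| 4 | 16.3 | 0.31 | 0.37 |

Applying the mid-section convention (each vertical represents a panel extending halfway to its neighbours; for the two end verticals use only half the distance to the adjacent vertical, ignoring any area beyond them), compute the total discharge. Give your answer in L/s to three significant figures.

12400 L/s

w_1 = (7.0 − 0.9)/2 = 3.05 m; q_1 = 0.57 × 0.50 × 3.05 = 0.8693 m³/s
w_2 = (8.8 − 0.9)/2 = 3.95 m; q_2 = 1.03 × 1.50 × 3.95 = 6.103 m³/s
w_3 = (16.3 − 7.0)/2 = 4.65 m; q_3 = 0.84 × 1.29 × 4.65 = 5.039 m³/s
w_4 = (16.3 − 8.8)/2 = 3.75 m; q_4 = 0.37 × 0.31 × 3.75 = 0.4301 m³/s
Q = Σ qᵢ = 12.44 m³/s
= 12.44 × 1000 = 12440 L/s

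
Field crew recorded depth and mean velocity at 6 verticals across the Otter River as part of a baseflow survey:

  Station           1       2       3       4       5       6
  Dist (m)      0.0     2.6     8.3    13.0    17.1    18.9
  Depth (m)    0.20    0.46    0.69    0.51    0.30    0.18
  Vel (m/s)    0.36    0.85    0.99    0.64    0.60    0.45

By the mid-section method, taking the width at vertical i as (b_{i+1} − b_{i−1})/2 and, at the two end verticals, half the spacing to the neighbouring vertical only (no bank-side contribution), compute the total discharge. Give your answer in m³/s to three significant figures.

7.31 m³/s

w_1 = (2.6 − 0.0)/2 = 1.3 m; q_1 = 0.36 × 0.20 × 1.3 = 0.09360 m³/s
w_2 = (8.3 − 0.0)/2 = 4.15 m; q_2 = 0.85 × 0.46 × 4.15 = 1.623 m³/s
w_3 = (13.0 − 2.6)/2 = 5.2 m; q_3 = 0.99 × 0.69 × 5.2 = 3.552 m³/s
w_4 = (17.1 − 8.3)/2 = 4.4 m; q_4 = 0.64 × 0.51 × 4.4 = 1.436 m³/s
w_5 = (18.9 − 13.0)/2 = 2.95 m; q_5 = 0.60 × 0.30 × 2.95 = 0.5310 m³/s
w_6 = (18.9 − 17.1)/2 = 0.9 m; q_6 = 0.45 × 0.18 × 0.9 = 0.07290 m³/s
Q = Σ qᵢ = 7.308 m³/s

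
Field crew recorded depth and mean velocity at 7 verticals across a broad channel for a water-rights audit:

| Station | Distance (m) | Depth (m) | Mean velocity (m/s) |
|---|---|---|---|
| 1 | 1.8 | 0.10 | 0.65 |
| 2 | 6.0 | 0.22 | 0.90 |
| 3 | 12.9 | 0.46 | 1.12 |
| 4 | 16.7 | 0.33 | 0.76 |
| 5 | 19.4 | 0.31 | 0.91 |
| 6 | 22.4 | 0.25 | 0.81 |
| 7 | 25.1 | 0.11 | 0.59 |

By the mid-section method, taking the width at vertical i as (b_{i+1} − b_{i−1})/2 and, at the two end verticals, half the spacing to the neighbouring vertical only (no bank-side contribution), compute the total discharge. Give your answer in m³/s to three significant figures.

w_1 = (6.0 − 1.8)/2 = 2.1 m; q_1 = 0.65 × 0.10 × 2.1 = 0.1365 m³/s
w_2 = (12.9 − 1.8)/2 = 5.55 m; q_2 = 0.90 × 0.22 × 5.55 = 1.099 m³/s
w_3 = (16.7 − 6.0)/2 = 5.35 m; q_3 = 1.12 × 0.46 × 5.35 = 2.756 m³/s
w_4 = (19.4 − 12.9)/2 = 3.25 m; q_4 = 0.76 × 0.33 × 3.25 = 0.8151 m³/s
w_5 = (22.4 − 16.7)/2 = 2.85 m; q_5 = 0.91 × 0.31 × 2.85 = 0.8040 m³/s
w_6 = (25.1 − 19.4)/2 = 2.85 m; q_6 = 0.81 × 0.25 × 2.85 = 0.5771 m³/s
w_7 = (25.1 − 22.4)/2 = 1.35 m; q_7 = 0.59 × 0.11 × 1.35 = 0.08762 m³/s
Q = Σ qᵢ = 6.276 m³/s

6.28 m³/s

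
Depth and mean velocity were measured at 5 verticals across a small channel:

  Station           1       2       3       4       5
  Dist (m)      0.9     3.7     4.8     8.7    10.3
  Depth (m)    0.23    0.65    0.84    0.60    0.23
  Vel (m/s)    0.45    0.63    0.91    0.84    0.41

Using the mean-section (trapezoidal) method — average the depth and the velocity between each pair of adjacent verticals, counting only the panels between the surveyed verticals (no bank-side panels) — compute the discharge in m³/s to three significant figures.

4.17 m³/s

Panel 1-2: Δb = 2.8 m, d̄ = (0.23+0.65)/2 = 0.44, v̄ = (0.45+0.63)/2 = 0.54 → q = 2.8×0.44×0.54 = 0.6653 m³/s
Panel 2-3: Δb = 1.1 m, d̄ = (0.65+0.84)/2 = 0.745, v̄ = (0.63+0.91)/2 = 0.77 → q = 1.1×0.745×0.77 = 0.6310 m³/s
Panel 3-4: Δb = 3.9 m, d̄ = (0.84+0.60)/2 = 0.72, v̄ = (0.91+0.84)/2 = 0.875 → q = 3.9×0.72×0.875 = 2.457 m³/s
Panel 4-5: Δb = 1.6 m, d̄ = (0.60+0.23)/2 = 0.415, v̄ = (0.84+0.41)/2 = 0.625 → q = 1.6×0.415×0.625 = 0.4150 m³/s
Q = Σ q = 4.168 m³/s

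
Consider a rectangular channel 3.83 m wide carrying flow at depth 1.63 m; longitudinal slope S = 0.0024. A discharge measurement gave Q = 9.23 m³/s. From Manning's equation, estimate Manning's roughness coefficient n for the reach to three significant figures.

0.0304

A = b·y = 3.83 × 1.63 = 6.243 m²
P = b + 2y = 3.83 + 2×1.63 = 7.090 m
R = A/P = 6.243/7.090 = 0.8805 m
n = (1/Q)·A·R^(2/3)·S^(1/2) = (1/9.23) × 6.243 × 0.9187 × 0.04899 = 0.03044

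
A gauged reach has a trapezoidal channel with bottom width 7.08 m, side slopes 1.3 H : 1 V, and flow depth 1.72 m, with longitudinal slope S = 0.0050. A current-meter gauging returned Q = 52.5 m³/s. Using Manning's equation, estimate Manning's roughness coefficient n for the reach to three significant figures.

A = (b + z·y)·y = (7.08 + 1.3×1.72)×1.72 = 16.02 m²
P = b + 2y√(1+z²) = 7.08 + 2×1.72×√(1+1.3²) = 12.72 m
R = A/P = 16.02/12.72 = 1.260 m
n = (1/Q)·A·R^(2/3)·S^(1/2) = (1/52.5) × 16.02 × 1.166 × 0.07071 = 0.02517

0.0252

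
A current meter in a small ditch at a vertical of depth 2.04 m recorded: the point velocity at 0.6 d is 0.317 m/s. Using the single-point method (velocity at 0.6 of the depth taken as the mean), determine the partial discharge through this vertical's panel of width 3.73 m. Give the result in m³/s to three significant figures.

v̄ = v₀.₆ = 0.317 m/s
q = v̄ × d × w = 0.3170 × 2.04 × 3.73 = 2.412 m³/s

2.41 m³/s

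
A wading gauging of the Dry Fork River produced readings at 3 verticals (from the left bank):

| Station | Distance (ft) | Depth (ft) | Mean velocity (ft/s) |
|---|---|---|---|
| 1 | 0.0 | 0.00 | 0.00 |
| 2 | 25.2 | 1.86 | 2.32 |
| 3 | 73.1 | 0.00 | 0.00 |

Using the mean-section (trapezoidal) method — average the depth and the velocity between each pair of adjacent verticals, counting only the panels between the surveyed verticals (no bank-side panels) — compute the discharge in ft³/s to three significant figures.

Panel 1-2: Δb = 25.2 ft, d̄ = (0.00+1.86)/2 = 0.93, v̄ = (0.00+2.32)/2 = 1.16 → q = 25.2×0.93×1.16 = 27.19 ft³/s
Panel 2-3: Δb = 47.9 ft, d̄ = (1.86+0.00)/2 = 0.93, v̄ = (2.32+0.00)/2 = 1.16 → q = 47.9×0.93×1.16 = 51.67 ft³/s
Q = Σ q = 78.86 ft³/s

78.9 ft³/s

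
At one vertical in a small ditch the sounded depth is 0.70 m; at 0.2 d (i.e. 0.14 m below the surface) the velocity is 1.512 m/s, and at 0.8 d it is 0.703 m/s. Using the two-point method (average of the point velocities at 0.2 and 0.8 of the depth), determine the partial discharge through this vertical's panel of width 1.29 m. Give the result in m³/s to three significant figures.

1.00 m³/s

v̄ = (1.512 + 0.703) / 2 = 1.108 m/s
q = v̄ × d × w = 1.108 × 0.70 × 1.29 = 1.000 m³/s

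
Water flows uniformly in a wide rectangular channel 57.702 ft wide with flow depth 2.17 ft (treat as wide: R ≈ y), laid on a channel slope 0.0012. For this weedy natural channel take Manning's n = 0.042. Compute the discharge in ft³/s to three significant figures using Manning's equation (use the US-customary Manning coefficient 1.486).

257 ft³/s

A = b·y = 57.702 × 2.17 = 125.2 ft²
Wide channel: R ≈ y = 2.17 ft
Q = (1.486/n)·A·R^(2/3)·S^(1/2) = (1.486/0.042) × 125.2 × 2.170^(2/3) × 0.0012^(1/2) = 257.2 ft³/s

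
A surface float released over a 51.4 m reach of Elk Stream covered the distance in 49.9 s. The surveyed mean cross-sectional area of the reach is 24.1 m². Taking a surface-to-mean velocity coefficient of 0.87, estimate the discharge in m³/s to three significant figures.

v_surface = L / t̄ = 51.4 / 49.9 = 1.030 m/s
v_mean = 0.87 × 1.030 = 0.8962 m/s
Q = A × v_mean = 24.1 × 0.8962 = 21.60 m³/s

21.6 m³/s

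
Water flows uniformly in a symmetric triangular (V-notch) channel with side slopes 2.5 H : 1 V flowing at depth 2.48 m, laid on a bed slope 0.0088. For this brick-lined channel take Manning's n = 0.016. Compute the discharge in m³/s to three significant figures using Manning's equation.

A = z·y² = 2.5×2.48² = 15.38 m²
P = 2y√(1+z²) = 2×2.48×√(1+2.5²) = 13.36 m
R = A/P = 15.38/13.36 = 1.151 m
Q = (1/n)·A·R^(2/3)·S^(1/2) = (1/0.016) × 15.38 × 1.151^(2/3) × 0.0088^(1/2) = 99.03 m³/s

99.0 m³/s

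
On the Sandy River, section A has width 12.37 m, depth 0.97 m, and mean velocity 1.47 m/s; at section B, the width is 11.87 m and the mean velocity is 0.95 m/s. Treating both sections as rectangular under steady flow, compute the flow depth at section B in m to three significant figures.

1.56 m

Q = A₁V₁ = (12.37×0.97) × 1.47 = 17.64 m³/s
d₂ = Q/(b₂ V₂) = 17.64/(11.87×0.95) = 1.564 m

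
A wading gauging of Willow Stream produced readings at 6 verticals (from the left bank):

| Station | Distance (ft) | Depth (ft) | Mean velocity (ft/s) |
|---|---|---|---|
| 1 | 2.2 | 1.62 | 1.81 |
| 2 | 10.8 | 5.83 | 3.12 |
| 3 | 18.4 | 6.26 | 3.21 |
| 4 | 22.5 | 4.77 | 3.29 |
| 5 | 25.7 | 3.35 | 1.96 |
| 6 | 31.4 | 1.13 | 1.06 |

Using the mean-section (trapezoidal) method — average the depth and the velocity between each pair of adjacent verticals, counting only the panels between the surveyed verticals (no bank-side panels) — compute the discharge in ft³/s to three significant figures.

Panel 1-2: Δb = 8.6 ft, d̄ = (1.62+5.83)/2 = 3.725, v̄ = (1.81+3.12)/2 = 2.465 → q = 8.6×3.725×2.465 = 78.97 ft³/s
Panel 2-3: Δb = 7.6 ft, d̄ = (5.83+6.26)/2 = 6.045, v̄ = (3.12+3.21)/2 = 3.165 → q = 7.6×6.045×3.165 = 145.4 ft³/s
Panel 3-4: Δb = 4.1 ft, d̄ = (6.26+4.77)/2 = 5.515, v̄ = (3.21+3.29)/2 = 3.25 → q = 4.1×5.515×3.25 = 73.49 ft³/s
Panel 4-5: Δb = 3.2 ft, d̄ = (4.77+3.35)/2 = 4.06, v̄ = (3.29+1.96)/2 = 2.625 → q = 3.2×4.06×2.625 = 34.10 ft³/s
Panel 5-6: Δb = 5.7 ft, d̄ = (3.35+1.13)/2 = 2.24, v̄ = (1.96+1.06)/2 = 1.51 → q = 5.7×2.24×1.51 = 19.28 ft³/s
Q = Σ q = 351.2 ft³/s

351 ft³/s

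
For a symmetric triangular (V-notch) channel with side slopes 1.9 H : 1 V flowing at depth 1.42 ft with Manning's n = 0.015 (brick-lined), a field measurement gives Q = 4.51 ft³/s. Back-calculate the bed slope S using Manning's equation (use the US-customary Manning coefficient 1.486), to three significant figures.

0.000262

A = z·y² = 1.9×1.42² = 3.831 ft²
P = 2y√(1+z²) = 2×1.42×√(1+1.9²) = 6.098 ft
R = A/P = 3.831/6.098 = 0.6283 ft
S = (Q·n / (1.486·A·R^(2/3)))² = (4.51×0.015 / (1.486×3.831×0.7336))² = 0.0002624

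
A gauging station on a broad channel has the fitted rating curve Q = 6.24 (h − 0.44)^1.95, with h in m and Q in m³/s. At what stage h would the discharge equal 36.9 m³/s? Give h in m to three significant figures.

h − h₀ = (Q/C)^(1/b) = (36.9/6.24)^(1/1.95) = 2.488 m
h = 0.44 + 2.488 = 2.928 m

2.93 m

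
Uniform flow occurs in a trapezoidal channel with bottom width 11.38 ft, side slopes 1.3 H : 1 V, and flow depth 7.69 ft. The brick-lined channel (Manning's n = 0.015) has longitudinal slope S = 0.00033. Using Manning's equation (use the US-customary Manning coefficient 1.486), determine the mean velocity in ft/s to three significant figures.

A = (b + z·y)·y = (11.38 + 1.3×7.69)×7.69 = 164.4 ft²
P = b + 2y√(1+z²) = 11.38 + 2×7.69×√(1+1.3²) = 36.61 ft
R = A/P = 164.4/36.61 = 4.491 ft
Q = (1.486/n)·A·R^(2/3)·S^(1/2) = (1.486/0.015) × 164.4 × 4.491^(2/3) × 0.00033^(1/2) = 805.3 ft³/s
V = Q/A = 805.3/164.4 = 4.899 ft/s

4.90 ft/s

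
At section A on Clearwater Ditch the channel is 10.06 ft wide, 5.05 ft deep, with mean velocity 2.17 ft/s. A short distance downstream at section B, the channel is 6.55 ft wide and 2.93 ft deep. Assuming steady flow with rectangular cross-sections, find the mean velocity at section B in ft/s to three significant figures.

Q = A₁V₁ = (10.06×5.05) × 2.17 = 110.2 ft³/s
A₂ = 6.55 × 2.93 = 19.19 ft²
V₂ = Q/A₂ = 110.2/19.19 = 5.744 ft/s

5.74 ft/s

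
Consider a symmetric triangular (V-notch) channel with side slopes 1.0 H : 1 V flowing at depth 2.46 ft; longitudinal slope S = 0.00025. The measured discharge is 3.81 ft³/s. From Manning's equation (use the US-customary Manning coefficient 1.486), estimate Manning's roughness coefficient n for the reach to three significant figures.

A = z·y² = 1.0×2.46² = 6.052 ft²
P = 2y√(1+z²) = 2×2.46×√(1+1.0²) = 6.958 ft
R = A/P = 6.052/6.958 = 0.8697 ft
n = (1.486/Q)·A·R^(2/3)·S^(1/2) = (1.486/3.81) × 6.052 × 0.9112 × 0.01581 = 0.03400

0.0340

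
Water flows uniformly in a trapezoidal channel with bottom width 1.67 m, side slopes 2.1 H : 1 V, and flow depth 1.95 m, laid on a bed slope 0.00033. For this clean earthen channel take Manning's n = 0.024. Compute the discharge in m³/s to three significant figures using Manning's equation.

8.77 m³/s

A = (b + z·y)·y = (1.67 + 2.1×1.95)×1.95 = 11.24 m²
P = b + 2y√(1+z²) = 1.67 + 2×1.95×√(1+2.1²) = 10.74 m
R = A/P = 11.24/10.74 = 1.047 m
Q = (1/n)·A·R^(2/3)·S^(1/2) = (1/0.024) × 11.24 × 1.047^(2/3) × 0.00033^(1/2) = 8.771 m³/s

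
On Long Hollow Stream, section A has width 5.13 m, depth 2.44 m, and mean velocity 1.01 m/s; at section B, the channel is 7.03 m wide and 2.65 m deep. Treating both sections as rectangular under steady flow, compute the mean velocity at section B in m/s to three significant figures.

Q = A₁V₁ = (5.13×2.44) × 1.01 = 12.64 m³/s
A₂ = 7.03 × 2.65 = 18.63 m²
V₂ = Q/A₂ = 12.64/18.63 = 0.6786 m/s

0.679 m/s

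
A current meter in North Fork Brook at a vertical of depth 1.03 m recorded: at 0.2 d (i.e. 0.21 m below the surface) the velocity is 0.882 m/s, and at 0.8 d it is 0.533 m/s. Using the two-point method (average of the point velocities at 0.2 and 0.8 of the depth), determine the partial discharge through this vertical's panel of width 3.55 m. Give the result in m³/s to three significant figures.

2.59 m³/s

v̄ = (0.882 + 0.533) / 2 = 0.7075 m/s
q = v̄ × d × w = 0.7075 × 1.03 × 3.55 = 2.587 m³/s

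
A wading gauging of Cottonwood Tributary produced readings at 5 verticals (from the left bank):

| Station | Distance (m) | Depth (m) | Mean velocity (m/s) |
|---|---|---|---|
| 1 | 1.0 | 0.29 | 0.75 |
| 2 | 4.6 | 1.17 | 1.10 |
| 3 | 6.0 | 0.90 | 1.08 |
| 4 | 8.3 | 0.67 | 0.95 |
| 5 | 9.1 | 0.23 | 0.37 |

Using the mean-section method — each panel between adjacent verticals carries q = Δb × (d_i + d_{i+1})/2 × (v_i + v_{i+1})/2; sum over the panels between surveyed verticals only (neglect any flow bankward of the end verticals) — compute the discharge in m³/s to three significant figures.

6.08 m³/s

Panel 1-2: Δb = 3.6 m, d̄ = (0.29+1.17)/2 = 0.73, v̄ = (0.75+1.10)/2 = 0.925 → q = 3.6×0.73×0.925 = 2.431 m³/s
Panel 2-3: Δb = 1.4 m, d̄ = (1.17+0.90)/2 = 1.035, v̄ = (1.10+1.08)/2 = 1.09 → q = 1.4×1.035×1.09 = 1.579 m³/s
Panel 3-4: Δb = 2.3 m, d̄ = (0.90+0.67)/2 = 0.785, v̄ = (1.08+0.95)/2 = 1.015 → q = 2.3×0.785×1.015 = 1.833 m³/s
Panel 4-5: Δb = 0.8 m, d̄ = (0.67+0.23)/2 = 0.45, v̄ = (0.95+0.37)/2 = 0.66 → q = 0.8×0.45×0.66 = 0.2376 m³/s
Q = Σ q = 6.080 m³/s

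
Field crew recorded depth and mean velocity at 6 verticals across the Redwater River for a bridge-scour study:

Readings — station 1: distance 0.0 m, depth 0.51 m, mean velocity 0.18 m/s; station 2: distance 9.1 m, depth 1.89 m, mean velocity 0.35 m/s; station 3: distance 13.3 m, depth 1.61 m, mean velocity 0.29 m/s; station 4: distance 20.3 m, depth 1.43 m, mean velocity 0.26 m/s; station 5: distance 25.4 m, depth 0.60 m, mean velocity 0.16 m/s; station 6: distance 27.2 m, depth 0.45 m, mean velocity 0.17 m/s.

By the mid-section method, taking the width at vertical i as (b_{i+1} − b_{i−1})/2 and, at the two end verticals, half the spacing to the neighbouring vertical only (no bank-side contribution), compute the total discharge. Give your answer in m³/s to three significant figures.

w_1 = (9.1 − 0.0)/2 = 4.55 m; q_1 = 0.18 × 0.51 × 4.55 = 0.4177 m³/s
w_2 = (13.3 − 0.0)/2 = 6.65 m; q_2 = 0.35 × 1.89 × 6.65 = 4.399 m³/s
w_3 = (20.3 − 9.1)/2 = 5.6 m; q_3 = 0.29 × 1.61 × 5.6 = 2.615 m³/s
w_4 = (25.4 − 13.3)/2 = 6.05 m; q_4 = 0.26 × 1.43 × 6.05 = 2.249 m³/s
w_5 = (27.2 − 20.3)/2 = 3.45 m; q_5 = 0.16 × 0.60 × 3.45 = 0.3312 m³/s
w_6 = (27.2 − 25.4)/2 = 0.9 m; q_6 = 0.17 × 0.45 × 0.9 = 0.06885 m³/s
Q = Σ qᵢ = 10.08 m³/s

10.1 m³/s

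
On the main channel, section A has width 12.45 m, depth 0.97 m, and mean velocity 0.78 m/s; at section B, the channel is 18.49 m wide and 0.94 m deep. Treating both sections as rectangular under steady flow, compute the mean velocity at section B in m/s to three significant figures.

Q = A₁V₁ = (12.45×0.97) × 0.78 = 9.420 m³/s
A₂ = 18.49 × 0.94 = 17.38 m²
V₂ = Q/A₂ = 9.420/17.38 = 0.5420 m/s

0.542 m/s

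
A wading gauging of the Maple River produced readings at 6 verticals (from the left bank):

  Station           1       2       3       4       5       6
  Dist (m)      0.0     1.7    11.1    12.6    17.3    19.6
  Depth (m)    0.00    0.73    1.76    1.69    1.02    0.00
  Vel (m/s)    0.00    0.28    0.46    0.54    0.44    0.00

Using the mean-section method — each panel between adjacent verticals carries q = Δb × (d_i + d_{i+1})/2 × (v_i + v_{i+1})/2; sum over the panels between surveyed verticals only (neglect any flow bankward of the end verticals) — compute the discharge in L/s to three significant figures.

9090 L/s

Panel 1-2: Δb = 1.7 m, d̄ = (0.00+0.73)/2 = 0.365, v̄ = (0.00+0.28)/2 = 0.14 → q = 1.7×0.365×0.14 = 0.08687 m³/s
Panel 2-3: Δb = 9.4 m, d̄ = (0.73+1.76)/2 = 1.245, v̄ = (0.28+0.46)/2 = 0.37 → q = 9.4×1.245×0.37 = 4.330 m³/s
Panel 3-4: Δb = 1.5 m, d̄ = (1.76+1.69)/2 = 1.725, v̄ = (0.46+0.54)/2 = 0.5 → q = 1.5×1.725×0.5 = 1.294 m³/s
Panel 4-5: Δb = 4.7 m, d̄ = (1.69+1.02)/2 = 1.355, v̄ = (0.54+0.44)/2 = 0.49 → q = 4.7×1.355×0.49 = 3.121 m³/s
Panel 5-6: Δb = 2.3 m, d̄ = (1.02+0.00)/2 = 0.51, v̄ = (0.44+0.00)/2 = 0.22 → q = 2.3×0.51×0.22 = 0.2581 m³/s
Q = Σ q = 9.089 m³/s
= 9.089 × 1000 = 9089 L/s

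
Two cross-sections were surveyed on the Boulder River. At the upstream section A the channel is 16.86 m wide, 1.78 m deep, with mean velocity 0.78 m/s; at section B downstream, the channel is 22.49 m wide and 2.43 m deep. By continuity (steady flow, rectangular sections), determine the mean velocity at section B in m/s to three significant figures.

Q = A₁V₁ = (16.86×1.78) × 0.78 = 23.41 m³/s
A₂ = 22.49 × 2.43 = 54.65 m²
V₂ = Q/A₂ = 23.41/54.65 = 0.4283 m/s

0.428 m/s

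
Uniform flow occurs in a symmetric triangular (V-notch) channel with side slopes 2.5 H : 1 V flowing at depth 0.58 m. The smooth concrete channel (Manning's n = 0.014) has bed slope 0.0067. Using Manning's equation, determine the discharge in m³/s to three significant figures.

2.05 m³/s

A = z·y² = 2.5×0.58² = 0.8410 m²
P = 2y√(1+z²) = 2×0.58×√(1+2.5²) = 3.123 m
R = A/P = 0.8410/3.123 = 0.2693 m
Q = (1/n)·A·R^(2/3)·S^(1/2) = (1/0.014) × 0.8410 × 0.2693^(2/3) × 0.0067^(1/2) = 2.050 m³/s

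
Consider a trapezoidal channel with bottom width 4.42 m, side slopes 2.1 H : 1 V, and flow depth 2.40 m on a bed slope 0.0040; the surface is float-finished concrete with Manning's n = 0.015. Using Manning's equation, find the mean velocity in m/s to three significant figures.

5.42 m/s

A = (b + z·y)·y = (4.42 + 2.1×2.40)×2.40 = 22.70 m²
P = b + 2y√(1+z²) = 4.42 + 2×2.40×√(1+2.1²) = 15.58 m
R = A/P = 22.70/15.58 = 1.457 m
Q = (1/n)·A·R^(2/3)·S^(1/2) = (1/0.015) × 22.70 × 1.457^(2/3) × 0.0040^(1/2) = 123.0 m³/s
V = Q/A = 123.0/22.70 = 5.418 m/s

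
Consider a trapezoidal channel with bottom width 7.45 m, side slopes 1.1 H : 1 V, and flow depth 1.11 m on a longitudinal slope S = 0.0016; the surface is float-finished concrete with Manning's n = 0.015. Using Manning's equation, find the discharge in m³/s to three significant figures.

A = (b + z·y)·y = (7.45 + 1.1×1.11)×1.11 = 9.625 m²
P = b + 2y√(1+z²) = 7.45 + 2×1.11×√(1+1.1²) = 10.75 m
R = A/P = 9.625/10.75 = 0.8953 m
Q = (1/n)·A·R^(2/3)·S^(1/2) = (1/0.015) × 9.625 × 0.8953^(2/3) × 0.0016^(1/2) = 23.84 m³/s

23.8 m³/s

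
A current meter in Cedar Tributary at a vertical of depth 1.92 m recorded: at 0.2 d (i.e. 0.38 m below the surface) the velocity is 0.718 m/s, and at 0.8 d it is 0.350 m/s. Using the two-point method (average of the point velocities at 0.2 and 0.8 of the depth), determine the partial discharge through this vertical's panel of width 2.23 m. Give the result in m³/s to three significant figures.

v̄ = (0.718 + 0.350) / 2 = 0.5340 m/s
q = v̄ × d × w = 0.5340 × 1.92 × 2.23 = 2.286 m³/s

2.29 m³/s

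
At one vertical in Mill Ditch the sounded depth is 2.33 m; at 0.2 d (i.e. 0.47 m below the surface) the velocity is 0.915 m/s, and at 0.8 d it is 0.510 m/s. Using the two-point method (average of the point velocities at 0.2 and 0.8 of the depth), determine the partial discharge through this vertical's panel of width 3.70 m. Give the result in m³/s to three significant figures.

6.14 m³/s

v̄ = (0.915 + 0.510) / 2 = 0.7125 m/s
q = v̄ × d × w = 0.7125 × 2.33 × 3.70 = 6.142 m³/s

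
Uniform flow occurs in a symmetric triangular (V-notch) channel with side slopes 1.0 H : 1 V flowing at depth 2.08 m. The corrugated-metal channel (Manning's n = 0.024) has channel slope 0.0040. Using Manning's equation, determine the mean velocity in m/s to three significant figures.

2.15 m/s

A = z·y² = 1.0×2.08² = 4.326 m²
P = 2y√(1+z²) = 2×2.08×√(1+1.0²) = 5.883 m
R = A/P = 4.326/5.883 = 0.7354 m
Q = (1/n)·A·R^(2/3)·S^(1/2) = (1/0.024) × 4.326 × 0.7354^(2/3) × 0.0040^(1/2) = 9.289 m³/s
V = Q/A = 9.289/4.326 = 2.147 m/s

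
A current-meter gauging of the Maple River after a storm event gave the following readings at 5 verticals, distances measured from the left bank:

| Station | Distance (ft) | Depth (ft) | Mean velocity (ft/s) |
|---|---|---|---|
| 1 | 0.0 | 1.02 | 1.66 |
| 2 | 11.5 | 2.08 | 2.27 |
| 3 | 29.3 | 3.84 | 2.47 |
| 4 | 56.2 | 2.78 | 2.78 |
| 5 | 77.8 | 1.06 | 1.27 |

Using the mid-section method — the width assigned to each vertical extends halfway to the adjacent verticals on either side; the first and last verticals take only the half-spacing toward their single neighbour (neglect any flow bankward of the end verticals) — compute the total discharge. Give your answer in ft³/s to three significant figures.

w_1 = (11.5 − 0.0)/2 = 5.75 ft; q_1 = 1.66 × 1.02 × 5.75 = 9.736 ft³/s
w_2 = (29.3 − 0.0)/2 = 14.65 ft; q_2 = 2.27 × 2.08 × 14.65 = 69.17 ft³/s
w_3 = (56.2 − 11.5)/2 = 22.35 ft; q_3 = 2.47 × 3.84 × 22.35 = 212.0 ft³/s
w_4 = (77.8 − 29.3)/2 = 24.25 ft; q_4 = 2.78 × 2.78 × 24.25 = 187.4 ft³/s
w_5 = (77.8 − 56.2)/2 = 10.8 ft; q_5 = 1.27 × 1.06 × 10.8 = 14.54 ft³/s
Q = Σ qᵢ = 492.8 ft³/s

493 ft³/s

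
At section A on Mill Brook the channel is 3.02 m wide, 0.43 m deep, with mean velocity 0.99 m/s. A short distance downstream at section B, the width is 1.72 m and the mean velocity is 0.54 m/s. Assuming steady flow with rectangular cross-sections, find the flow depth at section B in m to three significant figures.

Q = A₁V₁ = (3.02×0.43) × 0.99 = 1.286 m³/s
d₂ = Q/(b₂ V₂) = 1.286/(1.72×0.54) = 1.384 m

1.38 m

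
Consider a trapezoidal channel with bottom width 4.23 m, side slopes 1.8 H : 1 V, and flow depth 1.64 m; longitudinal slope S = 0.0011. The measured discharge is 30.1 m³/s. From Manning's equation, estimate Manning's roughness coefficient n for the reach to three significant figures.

0.0136

A = (b + z·y)·y = (4.23 + 1.8×1.64)×1.64 = 11.78 m²
P = b + 2y√(1+z²) = 4.23 + 2×1.64×√(1+1.8²) = 10.98 m
R = A/P = 11.78/10.98 = 1.072 m
n = (1/Q)·A·R^(2/3)·S^(1/2) = (1/30.1) × 11.78 × 1.048 × 0.03317 = 0.01360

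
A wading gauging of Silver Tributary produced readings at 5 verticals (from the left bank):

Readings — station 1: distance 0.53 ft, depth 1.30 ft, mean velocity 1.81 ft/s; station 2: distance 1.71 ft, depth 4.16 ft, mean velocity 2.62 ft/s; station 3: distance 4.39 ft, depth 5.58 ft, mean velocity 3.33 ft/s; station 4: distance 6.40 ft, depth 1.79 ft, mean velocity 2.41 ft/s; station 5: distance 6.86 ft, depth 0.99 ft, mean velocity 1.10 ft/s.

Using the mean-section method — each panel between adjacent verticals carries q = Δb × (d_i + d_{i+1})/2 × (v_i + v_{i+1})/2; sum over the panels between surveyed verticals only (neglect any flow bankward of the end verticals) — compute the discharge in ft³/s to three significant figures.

68.3 ft³/s

Panel 1-2: Δb = 1.18 ft, d̄ = (1.30+4.16)/2 = 2.73, v̄ = (1.81+2.62)/2 = 2.215 → q = 1.18×2.73×2.215 = 7.135 ft³/s
Panel 2-3: Δb = 2.68 ft, d̄ = (4.16+5.58)/2 = 4.87, v̄ = (2.62+3.33)/2 = 2.975 → q = 2.68×4.87×2.975 = 38.83 ft³/s
Panel 3-4: Δb = 2.01 ft, d̄ = (5.58+1.79)/2 = 3.685, v̄ = (3.33+2.41)/2 = 2.87 → q = 2.01×3.685×2.87 = 21.26 ft³/s
Panel 4-5: Δb = 0.46 ft, d̄ = (1.79+0.99)/2 = 1.39, v̄ = (2.41+1.10)/2 = 1.755 → q = 0.46×1.39×1.755 = 1.122 ft³/s
Q = Σ q = 68.34 ft³/s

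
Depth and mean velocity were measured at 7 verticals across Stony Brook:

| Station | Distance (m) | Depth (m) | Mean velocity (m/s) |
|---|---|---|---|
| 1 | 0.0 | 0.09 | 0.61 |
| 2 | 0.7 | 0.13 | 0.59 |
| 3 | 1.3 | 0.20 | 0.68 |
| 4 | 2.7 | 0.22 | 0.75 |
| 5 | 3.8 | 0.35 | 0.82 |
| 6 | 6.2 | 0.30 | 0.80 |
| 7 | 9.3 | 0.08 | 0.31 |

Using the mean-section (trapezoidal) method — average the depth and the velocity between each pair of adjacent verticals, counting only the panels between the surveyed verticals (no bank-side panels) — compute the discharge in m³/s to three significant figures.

Panel 1-2: Δb = 0.7 m, d̄ = (0.09+0.13)/2 = 0.11, v̄ = (0.61+0.59)/2 = 0.6 → q = 0.7×0.11×0.6 = 0.04620 m³/s
Panel 2-3: Δb = 0.6 m, d̄ = (0.13+0.20)/2 = 0.165, v̄ = (0.59+0.68)/2 = 0.635 → q = 0.6×0.165×0.635 = 0.06287 m³/s
Panel 3-4: Δb = 1.4 m, d̄ = (0.20+0.22)/2 = 0.21, v̄ = (0.68+0.75)/2 = 0.715 → q = 1.4×0.21×0.715 = 0.2102 m³/s
Panel 4-5: Δb = 1.1 m, d̄ = (0.22+0.35)/2 = 0.285, v̄ = (0.75+0.82)/2 = 0.785 → q = 1.1×0.285×0.785 = 0.2461 m³/s
Panel 5-6: Δb = 2.4 m, d̄ = (0.35+0.30)/2 = 0.325, v̄ = (0.82+0.80)/2 = 0.81 → q = 2.4×0.325×0.81 = 0.6318 m³/s
Panel 6-7: Δb = 3.1 m, d̄ = (0.30+0.08)/2 = 0.19, v̄ = (0.80+0.31)/2 = 0.555 → q = 3.1×0.19×0.555 = 0.3269 m³/s
Q = Σ q = 1.524 m³/s

1.52 m³/s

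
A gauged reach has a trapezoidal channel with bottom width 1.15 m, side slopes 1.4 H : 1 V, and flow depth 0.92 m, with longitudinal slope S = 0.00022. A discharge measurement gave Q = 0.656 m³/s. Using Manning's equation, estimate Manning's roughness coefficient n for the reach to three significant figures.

A = (b + z·y)·y = (1.15 + 1.4×0.92)×0.92 = 2.243 m²
P = b + 2y√(1+z²) = 1.15 + 2×0.92×√(1+1.4²) = 4.316 m
R = A/P = 2.243/4.316 = 0.5197 m
n = (1/Q)·A·R^(2/3)·S^(1/2) = (1/0.656) × 2.243 × 0.6464 × 0.01483 = 0.03278

0.0328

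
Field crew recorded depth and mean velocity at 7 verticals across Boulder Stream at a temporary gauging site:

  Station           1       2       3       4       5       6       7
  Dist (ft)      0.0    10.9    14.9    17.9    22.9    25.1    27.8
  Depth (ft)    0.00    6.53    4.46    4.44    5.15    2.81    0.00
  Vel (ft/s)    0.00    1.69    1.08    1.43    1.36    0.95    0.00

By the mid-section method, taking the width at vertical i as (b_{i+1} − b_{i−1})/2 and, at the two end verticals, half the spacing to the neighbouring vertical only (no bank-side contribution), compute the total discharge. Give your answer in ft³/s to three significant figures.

w_2 = (14.9 − 0.0)/2 = 7.45 ft; q_2 = 1.69 × 6.53 × 7.45 = 82.22 ft³/s
w_3 = (17.9 − 10.9)/2 = 3.5 ft; q_3 = 1.08 × 4.46 × 3.5 = 16.86 ft³/s
w_4 = (22.9 − 14.9)/2 = 4 ft; q_4 = 1.43 × 4.44 × 4 = 25.40 ft³/s
w_5 = (25.1 − 17.9)/2 = 3.6 ft; q_5 = 1.36 × 5.15 × 3.6 = 25.21 ft³/s
w_6 = (27.8 − 22.9)/2 = 2.45 ft; q_6 = 0.95 × 2.81 × 2.45 = 6.540 ft³/s
Stations 1, 7 contribute zero (depth or velocity is 0).
Q = Σ qᵢ = 156.2 ft³/s

156 ft³/s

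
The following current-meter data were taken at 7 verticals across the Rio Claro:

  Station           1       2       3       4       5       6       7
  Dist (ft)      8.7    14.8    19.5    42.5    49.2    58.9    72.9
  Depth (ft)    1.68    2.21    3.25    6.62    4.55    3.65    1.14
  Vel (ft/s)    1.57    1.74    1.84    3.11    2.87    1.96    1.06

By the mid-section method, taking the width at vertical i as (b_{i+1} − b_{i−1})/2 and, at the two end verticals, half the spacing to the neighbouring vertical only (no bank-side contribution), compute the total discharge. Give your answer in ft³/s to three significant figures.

w_1 = (14.8 − 8.7)/2 = 3.05 ft; q_1 = 1.57 × 1.68 × 3.05 = 8.045 ft³/s
w_2 = (19.5 − 8.7)/2 = 5.4 ft; q_2 = 1.74 × 2.21 × 5.4 = 20.77 ft³/s
w_3 = (42.5 − 14.8)/2 = 13.85 ft; q_3 = 1.84 × 3.25 × 13.85 = 82.82 ft³/s
w_4 = (49.2 − 19.5)/2 = 14.85 ft; q_4 = 3.11 × 6.62 × 14.85 = 305.7 ft³/s
w_5 = (58.9 − 42.5)/2 = 8.2 ft; q_5 = 2.87 × 4.55 × 8.2 = 107.1 ft³/s
w_6 = (72.9 − 49.2)/2 = 11.85 ft; q_6 = 1.96 × 3.65 × 11.85 = 84.77 ft³/s
w_7 = (72.9 − 58.9)/2 = 7 ft; q_7 = 1.06 × 1.14 × 7 = 8.459 ft³/s
Q = Σ qᵢ = 617.7 ft³/s

618 ft³/s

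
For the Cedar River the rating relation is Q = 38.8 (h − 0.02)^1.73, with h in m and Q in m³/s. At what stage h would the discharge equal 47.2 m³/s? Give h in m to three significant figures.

h − h₀ = (Q/C)^(1/b) = (47.2/38.8)^(1/1.73) = 1.120 m
h = 0.02 + 1.120 = 1.140 m

1.14 m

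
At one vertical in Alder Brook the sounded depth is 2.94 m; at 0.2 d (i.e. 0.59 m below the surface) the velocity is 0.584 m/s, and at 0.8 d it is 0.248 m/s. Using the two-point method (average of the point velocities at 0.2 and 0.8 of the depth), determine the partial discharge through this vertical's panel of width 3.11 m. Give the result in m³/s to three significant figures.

3.80 m³/s

v̄ = (0.584 + 0.248) / 2 = 0.4160 m/s
q = v̄ × d × w = 0.4160 × 2.94 × 3.11 = 3.804 m³/s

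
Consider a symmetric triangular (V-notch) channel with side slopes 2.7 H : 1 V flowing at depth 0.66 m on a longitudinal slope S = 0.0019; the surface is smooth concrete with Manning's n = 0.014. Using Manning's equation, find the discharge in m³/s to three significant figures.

1.68 m³/s

A = z·y² = 2.7×0.66² = 1.176 m²
P = 2y√(1+z²) = 2×0.66×√(1+2.7²) = 3.801 m
R = A/P = 1.176/3.801 = 0.3095 m
Q = (1/n)·A·R^(2/3)·S^(1/2) = (1/0.014) × 1.176 × 0.3095^(2/3) × 0.0019^(1/2) = 1.675 m³/s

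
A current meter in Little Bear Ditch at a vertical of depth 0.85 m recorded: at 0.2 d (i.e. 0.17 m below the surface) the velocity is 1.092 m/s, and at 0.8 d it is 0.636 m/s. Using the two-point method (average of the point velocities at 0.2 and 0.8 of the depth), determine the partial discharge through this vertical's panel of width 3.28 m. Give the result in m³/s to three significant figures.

2.41 m³/s

v̄ = (1.092 + 0.636) / 2 = 0.8640 m/s
q = v̄ × d × w = 0.8640 × 0.85 × 3.28 = 2.409 m³/s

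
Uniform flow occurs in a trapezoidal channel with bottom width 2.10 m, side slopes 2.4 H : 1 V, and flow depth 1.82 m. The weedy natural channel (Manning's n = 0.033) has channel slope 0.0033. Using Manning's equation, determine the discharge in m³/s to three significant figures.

20.7 m³/s

A = (b + z·y)·y = (2.10 + 2.4×1.82)×1.82 = 11.77 m²
P = b + 2y√(1+z²) = 2.10 + 2×1.82×√(1+2.4²) = 11.56 m
R = A/P = 11.77/11.56 = 1.018 m
Q = (1/n)·A·R^(2/3)·S^(1/2) = (1/0.033) × 11.77 × 1.018^(2/3) × 0.0033^(1/2) = 20.74 m³/s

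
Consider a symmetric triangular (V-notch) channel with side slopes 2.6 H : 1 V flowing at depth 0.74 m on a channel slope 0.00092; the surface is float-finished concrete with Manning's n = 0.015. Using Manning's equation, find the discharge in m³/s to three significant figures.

1.42 m³/s

A = z·y² = 2.6×0.74² = 1.424 m²
P = 2y√(1+z²) = 2×0.74×√(1+2.6²) = 4.123 m
R = A/P = 1.424/4.123 = 0.3453 m
Q = (1/n)·A·R^(2/3)·S^(1/2) = (1/0.015) × 1.424 × 0.3453^(2/3) × 0.00092^(1/2) = 1.417 m³/s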